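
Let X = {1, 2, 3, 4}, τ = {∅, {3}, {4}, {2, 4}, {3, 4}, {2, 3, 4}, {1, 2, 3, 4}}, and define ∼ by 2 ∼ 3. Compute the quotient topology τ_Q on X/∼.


X/∼ = {[1], [2=3], [4]}; |τ_Q| = 4.

Equivalence classes: [1], [2=3], [4].
Quotient map π: X → X/∼ sends 1 ↦ [1], 2 ↦ [2=3], 3 ↦ [2=3], 4 ↦ [4].
For each subset V ⊆ X/∼, compute π^{-1}(V) ⊆ X and check whether π^{-1}(V) ∈ τ. V is open in τ_Q iff π^{-1}(V) ∈ τ.
  V = {}: π^{-1}(V) = ∅ ∈ τ ✓.
  V = {[1]}: π^{-1}(V) = {1} ∉ τ ✗.
  V = {[2=3]}: π^{-1}(V) = {2, 3} ∉ τ ✗.
  V = {[1], [2=3]}: π^{-1}(V) = {1, 2, 3} ∉ τ ✗.
  V = {[4]}: π^{-1}(V) = {4} ∈ τ ✓.
  V = {[1], [4]}: π^{-1}(V) = {1, 4} ∉ τ ✗.
  V = {[2=3], [4]}: π^{-1}(V) = {2, 3, 4} ∈ τ ✓.
  V = {[1], [2=3], [4]}: π^{-1}(V) = {1, 2, 3, 4} ∈ τ ✓.
Open sets in the quotient: τ_Q = {{}, {[4]}, {[2=3], [4]}, {[1], [2=3], [4]}} (4 elements).


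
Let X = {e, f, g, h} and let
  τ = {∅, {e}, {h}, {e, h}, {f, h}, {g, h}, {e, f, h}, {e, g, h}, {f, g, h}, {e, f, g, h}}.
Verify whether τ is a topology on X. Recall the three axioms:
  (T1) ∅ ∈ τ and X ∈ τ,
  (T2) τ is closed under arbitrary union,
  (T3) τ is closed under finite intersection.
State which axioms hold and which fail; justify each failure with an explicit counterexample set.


τ IS a topology on X.

Axiom (T1): ∅ ∈ τ? Yes; X ∈ τ? Yes.
Axiom (T2/T3): check pairwise unions and intersections of members of τ.
All pairwise intersections and unions checked — each lies in τ. Therefore τ satisfies (T1), (T2), (T3): it IS a topology on X.


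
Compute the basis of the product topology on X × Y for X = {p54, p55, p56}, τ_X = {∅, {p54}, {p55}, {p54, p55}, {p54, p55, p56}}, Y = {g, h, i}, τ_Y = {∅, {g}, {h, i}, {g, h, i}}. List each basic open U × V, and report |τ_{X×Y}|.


Basis B = {∅ × ∅, {p54} × {g}, {p55} × {g}, {p54, p55} × {g}, {p54} × {h, i}, {p55} × {h, i}, {p54} × {g, h, i}, {p54, p55, p56} × {g}, {p55} × {g, h, i}, {p54, p55} × {h, i}, {p54, p55} × {g, h, i}, {p54, p55, p56} × {h, i}, {p54, p55, p56} × {g, h, i}}; |τ_{X×Y}| = 25.

Enumerate products U × V with U ∈ τ_X, V ∈ τ_Y (deduplicated):
  ∅ × ∅ = {} (∅)
  {p54} × {g} = {(p54,g)}
  {p55} × {g} = {(p55,g)}
  {p54, p55} × {g} = {(p54,g), (p55,g)}
  {p54} × {h, i} = {(p54,h), (p54,i)}
  {p55} × {h, i} = {(p55,h), (p55,i)}
  {p54} × {g, h, i} = {(p54,g), (p54,h), (p54,i)}
  {p54, p55, p56} × {g} = {(p54,g), (p55,g), (p56,g)}
  {p55} × {g, h, i} = {(p55,g), (p55,h), (p55,i)}
  {p54, p55} × {h, i} = {(p54,h), (p54,i), (p55,h), (p55,i)}
  {p54, p55} × {g, h, i} = {(p54,g), (p54,h), (p54,i), (p55,g), (p55,h), (p55,i)}
  {p54, p55, p56} × {h, i} = {(p54,h), (p54,i), (p55,h), (p55,i), (p56,h), (p56,i)}
  {p54, p55, p56} × {g, h, i} = {(p54,g), (p54,h), (p54,i), (p55,g), (p55,h), (p55,i), (p56,g), (p56,h), (p56,i)}
These 13 distinct sets form the basis B.
Close under arbitrary unions to get τ_{X×Y}; counting gives |τ_{X×Y}| = 25.


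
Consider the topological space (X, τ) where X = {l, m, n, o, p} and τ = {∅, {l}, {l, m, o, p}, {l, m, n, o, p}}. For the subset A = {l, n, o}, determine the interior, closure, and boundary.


int(A) = {l}, cl(A) = {l, m, n, o, p}, ∂A = {m, n, o, p}.

Closed sets in (X, τ) are complements of opens:
  closed(X, τ) = {∅, {n}, {m, n, o, p}, {l, m, n, o, p}}.
int(A) = ⋃ {U ∈ τ : U ⊆ A}. Opens contained in A: ∅, {l}.
Taking the union of these: int(A) = {l}.
cl(A) = ⋂ {C closed : A ⊆ C}. Closed sets containing A: {l, m, n, o, p}.
Intersecting these: cl(A) = {l, m, n, o, p}.
∂A = cl(A) ∖ int(A) = {l, m, n, o, p} ∖ {l} = {m, n, o, p}.


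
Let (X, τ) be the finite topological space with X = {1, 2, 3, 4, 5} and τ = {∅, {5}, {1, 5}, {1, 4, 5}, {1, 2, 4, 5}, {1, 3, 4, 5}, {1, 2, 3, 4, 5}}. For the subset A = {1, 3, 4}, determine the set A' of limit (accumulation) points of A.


A' = {2, 3, 4}

For each x ∈ X, list the open sets U ∈ τ with x ∈ U, then check whether U ∩ (A ∖ {x}) ≠ ∅ for every such U.
  x = 1: open {1, 5} ∋ x has {1, 5} ∩ (A ∖ {1}) = ∅, so x is NOT a limit point.
  x = 2: opens ∋ x are {1, 2, 4, 5}, {1, 2, 3, 4, 5}; each meets A ∖ {2}, so x IS a limit point.
  x = 3: opens ∋ x are {1, 3, 4, 5}, {1, 2, 3, 4, 5}; each meets A ∖ {3}, so x IS a limit point.
  x = 4: opens ∋ x are {1, 4, 5}, {1, 2, 4, 5}, {1, 3, 4, 5}, {1, 2, 3, 4, 5}; each meets A ∖ {4}, so x IS a limit point.
  x = 5: open {5} ∋ x has {5} ∩ (A ∖ {5}) = ∅, so x is NOT a limit point.
Collecting: A' = {2, 3, 4}.


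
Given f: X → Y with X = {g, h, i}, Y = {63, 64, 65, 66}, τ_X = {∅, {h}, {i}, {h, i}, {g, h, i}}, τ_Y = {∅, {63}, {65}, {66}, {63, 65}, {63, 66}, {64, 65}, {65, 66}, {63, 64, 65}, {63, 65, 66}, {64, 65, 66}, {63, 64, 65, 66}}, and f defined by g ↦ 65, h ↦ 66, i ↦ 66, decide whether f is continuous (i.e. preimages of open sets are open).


f is NOT continuous.

Compute f^{-1}(U) for each U ∈ τ_Y:
  U = ∅: f^{-1}(U) = ∅ ∈ τ_X ✓.
  U = {63}: f^{-1}(U) = ∅ ∈ τ_X ✓.
  U = {65}: f^{-1}(U) = {g} ∉ τ_X ✗.
  U = {66}: f^{-1}(U) = {h, i} ∈ τ_X ✓.
  U = {63, 65}: f^{-1}(U) = {g} ∉ τ_X ✗.
  U = {63, 66}: f^{-1}(U) = {h, i} ∈ τ_X ✓.
  U = {64, 65}: f^{-1}(U) = {g} ∉ τ_X ✗.
  U = {65, 66}: f^{-1}(U) = {g, h, i} ∈ τ_X ✓.
  U = {63, 64, 65}: f^{-1}(U) = {g} ∉ τ_X ✗.
  U = {63, 65, 66}: f^{-1}(U) = {g, h, i} ∈ τ_X ✓.
  U = {64, 65, 66}: f^{-1}(U) = {g, h, i} ∈ τ_X ✓.
  U = {63, 64, 65, 66}: f^{-1}(U) = {g, h, i} ∈ τ_X ✓.
Found U = {65} with f^{-1}(U) = {g} not in τ_X. Therefore f is NOT continuous.


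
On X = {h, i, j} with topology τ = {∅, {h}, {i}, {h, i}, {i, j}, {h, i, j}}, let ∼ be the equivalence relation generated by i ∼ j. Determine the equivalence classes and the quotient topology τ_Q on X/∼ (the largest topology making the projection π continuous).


X/∼ = {[h], [i=j]}; |τ_Q| = 4.

Equivalence classes: [h], [i=j].
Quotient map π: X → X/∼ sends h ↦ [h], i ↦ [i=j], j ↦ [i=j].
For each subset V ⊆ X/∼, compute π^{-1}(V) ⊆ X and check whether π^{-1}(V) ∈ τ. V is open in τ_Q iff π^{-1}(V) ∈ τ.
  V = {}: π^{-1}(V) = ∅ ∈ τ ✓.
  V = {[h]}: π^{-1}(V) = {h} ∈ τ ✓.
  V = {[i=j]}: π^{-1}(V) = {i, j} ∈ τ ✓.
  V = {[h], [i=j]}: π^{-1}(V) = {h, i, j} ∈ τ ✓.
Open sets in the quotient: τ_Q = {{}, {[h]}, {[i=j]}, {[h], [i=j]}} (4 elements).


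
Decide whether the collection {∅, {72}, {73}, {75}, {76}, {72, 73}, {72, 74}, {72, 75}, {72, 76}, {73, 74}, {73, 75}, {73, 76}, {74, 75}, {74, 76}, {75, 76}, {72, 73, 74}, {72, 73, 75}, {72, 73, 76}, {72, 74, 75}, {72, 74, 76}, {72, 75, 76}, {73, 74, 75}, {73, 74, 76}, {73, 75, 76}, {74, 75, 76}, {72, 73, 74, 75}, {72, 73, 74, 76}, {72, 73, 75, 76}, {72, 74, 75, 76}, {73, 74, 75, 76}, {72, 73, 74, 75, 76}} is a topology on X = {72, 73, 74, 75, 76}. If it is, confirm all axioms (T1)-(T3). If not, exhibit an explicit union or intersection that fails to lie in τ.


τ is NOT a topology on X.

Axiom (T1): ∅ ∈ τ? Yes; X ∈ τ? Yes.
Axiom (T2/T3): check pairwise unions and intersections of members of τ.
Counterexample for (T3): {72, 74} ∩ {73, 74} = {74} ∉ τ. Therefore τ is NOT a topology.


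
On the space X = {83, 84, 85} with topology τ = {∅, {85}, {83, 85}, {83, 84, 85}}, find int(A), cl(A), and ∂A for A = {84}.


int(A) = ∅, cl(A) = {84}, ∂A = {84}.

Closed sets in (X, τ) are complements of opens:
  closed(X, τ) = {∅, {84}, {83, 84}, {83, 84, 85}}.
int(A) = ⋃ {U ∈ τ : U ⊆ A}. Opens contained in A: ∅.
Taking the union of these: int(A) = ∅.
cl(A) = ⋂ {C closed : A ⊆ C}. Closed sets containing A: {84}, {83, 84}, {83, 84, 85}.
Intersecting these: cl(A) = {84}.
∂A = cl(A) ∖ int(A) = {84} ∖ ∅ = {84}.


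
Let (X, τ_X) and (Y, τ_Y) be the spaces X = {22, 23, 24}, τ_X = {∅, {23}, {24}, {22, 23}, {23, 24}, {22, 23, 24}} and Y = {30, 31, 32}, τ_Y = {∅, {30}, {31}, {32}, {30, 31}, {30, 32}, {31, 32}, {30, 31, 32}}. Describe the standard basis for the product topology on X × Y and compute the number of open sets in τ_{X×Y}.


Basis B = {∅ × ∅, {23} × {30}, {23} × {31}, {23} × {32}, {24} × {30}, {24} × {31}, {24} × {32}, {22, 23} × {30}, {22, 23} × {31}, {22, 23} × {32}, {23} × {30, 31}, {23} × {30, 32}, {23, 24} × {30}, {23} × {31, 32}, {23, 24} × {31}, {23, 24} × {32}, {24} × {30, 31}, {24} × {30, 32}, {24} × {31, 32}, {22, 23, 24} × {30}, {22, 23, 24} × {31}, {22, 23, 24} × {32}, {23} × {30, 31, 32}, {24} × {30, 31, 32}, {22, 23} × {30, 31}, {22, 23} × {30, 32}, {22, 23} × {31, 32}, {23, 24} × {30, 31}, {23, 24} × {30, 32}, {23, 24} × {31, 32}, {22, 23} × {30, 31, 32}, {22, 23, 24} × {30, 31}, {22, 23, 24} × {30, 32}, {22, 23, 24} × {31, 32}, {23, 24} × {30, 31, 32}, {22, 23, 24} × {30, 31, 32}}; |τ_{X×Y}| = 216.

Enumerate products U × V with U ∈ τ_X, V ∈ τ_Y (deduplicated):
  ∅ × ∅ = {} (∅)
  {23} × {30} = {(23,30)}
  {23} × {31} = {(23,31)}
  {23} × {32} = {(23,32)}
  {24} × {30} = {(24,30)}
  {24} × {31} = {(24,31)}
  {24} × {32} = {(24,32)}
  {22, 23} × {30} = {(22,30), (23,30)}
  {22, 23} × {31} = {(22,31), (23,31)}
  {22, 23} × {32} = {(22,32), (23,32)}
  {23} × {30, 31} = {(23,30), (23,31)}
  {23} × {30, 32} = {(23,30), (23,32)}
  {23, 24} × {30} = {(23,30), (24,30)}
  {23} × {31, 32} = {(23,31), (23,32)}
  {23, 24} × {31} = {(23,31), (24,31)}
  {23, 24} × {32} = {(23,32), (24,32)}
  {24} × {30, 31} = {(24,30), (24,31)}
  {24} × {30, 32} = {(24,30), (24,32)}
  {24} × {31, 32} = {(24,31), (24,32)}
  {22, 23, 24} × {30} = {(22,30), (23,30), (24,30)}
  {22, 23, 24} × {31} = {(22,31), (23,31), (24,31)}
  {22, 23, 24} × {32} = {(22,32), (23,32), (24,32)}
  {23} × {30, 31, 32} = {(23,30), (23,31), (23,32)}
  {24} × {30, 31, 32} = {(24,30), (24,31), (24,32)}
  {22, 23} × {30, 31} = {(22,30), (22,31), (23,30), (23,31)}
  {22, 23} × {30, 32} = {(22,30), (22,32), (23,30), (23,32)}
  {22, 23} × {31, 32} = {(22,31), (22,32), (23,31), (23,32)}
  {23, 24} × {30, 31} = {(23,30), (23,31), (24,30), (24,31)}
  {23, 24} × {30, 32} = {(23,30), (23,32), (24,30), (24,32)}
  {23, 24} × {31, 32} = {(23,31), (23,32), (24,31), (24,32)}
  {22, 23} × {30, 31, 32} = {(22,30), (22,31), (22,32), (23,30), (23,31), (23,32)}
  {22, 23, 24} × {30, 31} = {(22,30), (22,31), (23,30), (23,31), (24,30), (24,31)}
  {22, 23, 24} × {30, 32} = {(22,30), (22,32), (23,30), (23,32), (24,30), (24,32)}
  {22, 23, 24} × {31, 32} = {(22,31), (22,32), (23,31), (23,32), (24,31), (24,32)}
  {23, 24} × {30, 31, 32} = {(23,30), (23,31), (23,32), (24,30), (24,31), (24,32)}
  {22, 23, 24} × {30, 31, 32} = {(22,30), (22,31), (22,32), (23,30), (23,31), (23,32), (24,30), (24,31), (24,32)}
These 36 distinct sets form the basis B.
Close under arbitrary unions to get τ_{X×Y}; counting gives |τ_{X×Y}| = 216.


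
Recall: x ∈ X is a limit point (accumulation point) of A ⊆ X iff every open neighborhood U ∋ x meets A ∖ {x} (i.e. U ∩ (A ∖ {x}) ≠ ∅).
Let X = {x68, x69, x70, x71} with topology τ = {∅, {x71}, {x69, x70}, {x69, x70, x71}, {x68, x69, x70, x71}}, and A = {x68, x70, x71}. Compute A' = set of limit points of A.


A' = {x68, x69}

For each x ∈ X, list the open sets U ∈ τ with x ∈ U, then check whether U ∩ (A ∖ {x}) ≠ ∅ for every such U.
  x = x68: opens ∋ x are {x68, x69, x70, x71}; each meets A ∖ {x68}, so x IS a limit point.
  x = x69: opens ∋ x are {x69, x70}, {x69, x70, x71}, {x68, x69, x70, x71}; each meets A ∖ {x69}, so x IS a limit point.
  x = x70: open {x69, x70} ∋ x has {x69, x70} ∩ (A ∖ {x70}) = ∅, so x is NOT a limit point.
  x = x71: open {x71} ∋ x has {x71} ∩ (A ∖ {x71}) = ∅, so x is NOT a limit point.
Collecting: A' = {x68, x69}.


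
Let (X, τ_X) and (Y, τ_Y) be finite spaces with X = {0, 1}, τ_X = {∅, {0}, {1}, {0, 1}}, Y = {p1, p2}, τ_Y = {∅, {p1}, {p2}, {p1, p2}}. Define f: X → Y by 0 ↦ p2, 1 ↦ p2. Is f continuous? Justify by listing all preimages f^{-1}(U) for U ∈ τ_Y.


f IS continuous.

Compute f^{-1}(U) for each U ∈ τ_Y:
  U = ∅: f^{-1}(U) = ∅ ∈ τ_X ✓.
  U = {p1}: f^{-1}(U) = ∅ ∈ τ_X ✓.
  U = {p2}: f^{-1}(U) = {0, 1} ∈ τ_X ✓.
  U = {p1, p2}: f^{-1}(U) = {0, 1} ∈ τ_X ✓.
Every preimage lies in τ_X, so f IS continuous.


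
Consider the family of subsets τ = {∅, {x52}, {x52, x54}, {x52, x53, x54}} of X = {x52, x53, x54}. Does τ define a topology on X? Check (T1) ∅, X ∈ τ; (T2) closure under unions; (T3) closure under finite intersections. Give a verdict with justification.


τ IS a topology on X.

Axiom (T1): ∅ ∈ τ? Yes; X ∈ τ? Yes.
Axiom (T2/T3): check pairwise unions and intersections of members of τ.
All pairwise intersections and unions checked — each lies in τ. Therefore τ satisfies (T1), (T2), (T3): it IS a topology on X.


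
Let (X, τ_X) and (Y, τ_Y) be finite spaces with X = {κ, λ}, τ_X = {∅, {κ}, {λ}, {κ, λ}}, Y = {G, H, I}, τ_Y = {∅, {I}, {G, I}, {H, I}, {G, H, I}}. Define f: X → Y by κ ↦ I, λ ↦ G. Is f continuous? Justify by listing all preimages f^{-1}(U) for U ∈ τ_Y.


f IS continuous.

Compute f^{-1}(U) for each U ∈ τ_Y:
  U = ∅: f^{-1}(U) = ∅ ∈ τ_X ✓.
  U = {I}: f^{-1}(U) = {κ} ∈ τ_X ✓.
  U = {G, I}: f^{-1}(U) = {κ, λ} ∈ τ_X ✓.
  U = {H, I}: f^{-1}(U) = {κ} ∈ τ_X ✓.
  U = {G, H, I}: f^{-1}(U) = {κ, λ} ∈ τ_X ✓.
Every preimage lies in τ_X, so f IS continuous.


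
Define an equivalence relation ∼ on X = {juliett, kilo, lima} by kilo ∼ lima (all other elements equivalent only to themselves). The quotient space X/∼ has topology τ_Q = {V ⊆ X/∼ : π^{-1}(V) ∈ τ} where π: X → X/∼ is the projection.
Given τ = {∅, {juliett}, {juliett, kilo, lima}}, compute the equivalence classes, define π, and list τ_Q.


X/∼ = {[juliett], [kilo=lima]}; |τ_Q| = 3.

Equivalence classes: [juliett], [kilo=lima].
Quotient map π: X → X/∼ sends juliett ↦ [juliett], kilo ↦ [kilo=lima], lima ↦ [kilo=lima].
For each subset V ⊆ X/∼, compute π^{-1}(V) ⊆ X and check whether π^{-1}(V) ∈ τ. V is open in τ_Q iff π^{-1}(V) ∈ τ.
  V = {}: π^{-1}(V) = ∅ ∈ τ ✓.
  V = {[juliett]}: π^{-1}(V) = {juliett} ∈ τ ✓.
  V = {[kilo=lima]}: π^{-1}(V) = {kilo, lima} ∉ τ ✗.
  V = {[juliett], [kilo=lima]}: π^{-1}(V) = {juliett, kilo, lima} ∈ τ ✓.
Open sets in the quotient: τ_Q = {{}, {[juliett]}, {[juliett], [kilo=lima]}} (3 elements).


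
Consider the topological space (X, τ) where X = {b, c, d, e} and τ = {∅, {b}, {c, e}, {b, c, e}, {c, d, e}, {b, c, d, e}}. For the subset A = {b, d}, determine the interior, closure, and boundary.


int(A) = {b}, cl(A) = {b, d}, ∂A = {d}.

Closed sets in (X, τ) are complements of opens:
  closed(X, τ) = {∅, {b}, {d}, {b, d}, {c, d, e}, {b, c, d, e}}.
int(A) = ⋃ {U ∈ τ : U ⊆ A}. Opens contained in A: ∅, {b}.
Taking the union of these: int(A) = {b}.
cl(A) = ⋂ {C closed : A ⊆ C}. Closed sets containing A: {b, d}, {b, c, d, e}.
Intersecting these: cl(A) = {b, d}.
∂A = cl(A) ∖ int(A) = {b, d} ∖ {b} = {d}.


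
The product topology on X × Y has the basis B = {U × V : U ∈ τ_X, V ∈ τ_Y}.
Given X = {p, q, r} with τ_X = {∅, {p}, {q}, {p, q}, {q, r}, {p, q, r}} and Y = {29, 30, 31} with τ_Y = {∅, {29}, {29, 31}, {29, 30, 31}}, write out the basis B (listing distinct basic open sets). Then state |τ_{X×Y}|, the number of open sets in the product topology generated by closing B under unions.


Basis B = {∅ × ∅, {p} × {29}, {q} × {29}, {p} × {29, 31}, {p, q} × {29}, {q} × {29, 31}, {q, r} × {29}, {p} × {29, 30, 31}, {p, q, r} × {29}, {q} × {29, 30, 31}, {p, q} × {29, 31}, {q, r} × {29, 31}, {p, q} × {29, 30, 31}, {p, q, r} × {29, 31}, {q, r} × {29, 30, 31}, {p, q, r} × {29, 30, 31}}; |τ_{X×Y}| = 40.

Enumerate products U × V with U ∈ τ_X, V ∈ τ_Y (deduplicated):
  ∅ × ∅ = {} (∅)
  {p} × {29} = {(p,29)}
  {q} × {29} = {(q,29)}
  {p} × {29, 31} = {(p,29), (p,31)}
  {p, q} × {29} = {(p,29), (q,29)}
  {q} × {29, 31} = {(q,29), (q,31)}
  {q, r} × {29} = {(q,29), (r,29)}
  {p} × {29, 30, 31} = {(p,29), (p,30), (p,31)}
  {p, q, r} × {29} = {(p,29), (q,29), (r,29)}
  {q} × {29, 30, 31} = {(q,29), (q,30), (q,31)}
  {p, q} × {29, 31} = {(p,29), (p,31), (q,29), (q,31)}
  {q, r} × {29, 31} = {(q,29), (q,31), (r,29), (r,31)}
  {p, q} × {29, 30, 31} = {(p,29), (p,30), (p,31), (q,29), (q,30), (q,31)}
  {p, q, r} × {29, 31} = {(p,29), (p,31), (q,29), (q,31), (r,29), (r,31)}
  {q, r} × {29, 30, 31} = {(q,29), (q,30), (q,31), (r,29), (r,30), (r,31)}
  {p, q, r} × {29, 30, 31} = {(p,29), (p,30), (p,31), (q,29), (q,30), (q,31), (r,29), (r,30), (r,31)}
These 16 distinct sets form the basis B.
Close under arbitrary unions to get τ_{X×Y}; counting gives |τ_{X×Y}| = 40.


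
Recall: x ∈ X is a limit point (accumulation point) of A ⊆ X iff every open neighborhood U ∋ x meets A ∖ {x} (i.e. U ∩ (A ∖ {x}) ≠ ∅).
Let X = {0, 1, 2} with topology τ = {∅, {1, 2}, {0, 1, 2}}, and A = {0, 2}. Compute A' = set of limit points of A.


A' = {0, 1}

For each x ∈ X, list the open sets U ∈ τ with x ∈ U, then check whether U ∩ (A ∖ {x}) ≠ ∅ for every such U.
  x = 0: opens ∋ x are {0, 1, 2}; each meets A ∖ {0}, so x IS a limit point.
  x = 1: opens ∋ x are {1, 2}, {0, 1, 2}; each meets A ∖ {1}, so x IS a limit point.
  x = 2: open {1, 2} ∋ x has {1, 2} ∩ (A ∖ {2}) = ∅, so x is NOT a limit point.
Collecting: A' = {0, 1}.


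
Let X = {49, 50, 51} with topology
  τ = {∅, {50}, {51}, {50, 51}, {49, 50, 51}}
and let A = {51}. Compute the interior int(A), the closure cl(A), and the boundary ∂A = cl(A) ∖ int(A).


int(A) = {51}, cl(A) = {49, 51}, ∂A = {49}.

Closed sets in (X, τ) are complements of opens:
  closed(X, τ) = {∅, {49}, {49, 50}, {49, 51}, {49, 50, 51}}.
int(A) = ⋃ {U ∈ τ : U ⊆ A}. Opens contained in A: ∅, {51}.
Taking the union of these: int(A) = {51}.
cl(A) = ⋂ {C closed : A ⊆ C}. Closed sets containing A: {49, 51}, {49, 50, 51}.
Intersecting these: cl(A) = {49, 51}.
∂A = cl(A) ∖ int(A) = {49, 51} ∖ {51} = {49}.


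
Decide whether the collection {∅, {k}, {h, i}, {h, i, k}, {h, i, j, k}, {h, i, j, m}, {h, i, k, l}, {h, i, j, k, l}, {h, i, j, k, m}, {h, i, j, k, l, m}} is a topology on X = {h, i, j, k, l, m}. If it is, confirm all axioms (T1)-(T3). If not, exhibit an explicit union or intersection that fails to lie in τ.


τ is NOT a topology on X.

Axiom (T1): ∅ ∈ τ? Yes; X ∈ τ? Yes.
Axiom (T2/T3): check pairwise unions and intersections of members of τ.
Counterexample for (T3): {h, i, j, k} ∩ {h, i, j, m} = {h, i, j} ∉ τ. Therefore τ is NOT a topology.


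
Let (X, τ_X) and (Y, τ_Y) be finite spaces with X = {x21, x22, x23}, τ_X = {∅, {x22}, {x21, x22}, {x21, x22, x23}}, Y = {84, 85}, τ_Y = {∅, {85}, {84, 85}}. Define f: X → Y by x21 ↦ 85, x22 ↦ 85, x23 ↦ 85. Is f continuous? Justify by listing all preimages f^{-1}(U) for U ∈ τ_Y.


f IS continuous.

Compute f^{-1}(U) for each U ∈ τ_Y:
  U = ∅: f^{-1}(U) = ∅ ∈ τ_X ✓.
  U = {85}: f^{-1}(U) = {x21, x22, x23} ∈ τ_X ✓.
  U = {84, 85}: f^{-1}(U) = {x21, x22, x23} ∈ τ_X ✓.
Every preimage lies in τ_X, so f IS continuous.


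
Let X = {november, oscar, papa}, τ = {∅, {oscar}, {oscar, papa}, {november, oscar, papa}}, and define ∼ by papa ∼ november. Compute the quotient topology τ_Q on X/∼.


X/∼ = {[november=papa], [oscar]}; |τ_Q| = 3.

Equivalence classes: [november=papa], [oscar].
Quotient map π: X → X/∼ sends november ↦ [november=papa], oscar ↦ [oscar], papa ↦ [november=papa].
For each subset V ⊆ X/∼, compute π^{-1}(V) ⊆ X and check whether π^{-1}(V) ∈ τ. V is open in τ_Q iff π^{-1}(V) ∈ τ.
  V = {}: π^{-1}(V) = ∅ ∈ τ ✓.
  V = {[november=papa]}: π^{-1}(V) = {november, papa} ∉ τ ✗.
  V = {[oscar]}: π^{-1}(V) = {oscar} ∈ τ ✓.
  V = {[november=papa], [oscar]}: π^{-1}(V) = {november, oscar, papa} ∈ τ ✓.
Open sets in the quotient: τ_Q = {{}, {[oscar]}, {[november=papa], [oscar]}} (3 elements).


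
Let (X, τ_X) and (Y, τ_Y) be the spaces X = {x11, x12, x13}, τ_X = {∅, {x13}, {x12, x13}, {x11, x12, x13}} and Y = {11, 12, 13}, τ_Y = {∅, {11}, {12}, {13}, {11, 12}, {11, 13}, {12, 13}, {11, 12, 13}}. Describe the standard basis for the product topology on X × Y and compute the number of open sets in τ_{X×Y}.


Basis B = {∅ × ∅, {x13} × {11}, {x13} × {12}, {x13} × {13}, {x12, x13} × {11}, {x12, x13} × {12}, {x12, x13} × {13}, {x13} × {11, 12}, {x13} × {11, 13}, {x13} × {12, 13}, {x11, x12, x13} × {11}, {x11, x12, x13} × {12}, {x11, x12, x13} × {13}, {x13} × {11, 12, 13}, {x12, x13} × {11, 12}, {x12, x13} × {11, 13}, {x12, x13} × {12, 13}, {x11, x12, x13} × {11, 12}, {x11, x12, x13} × {11, 13}, {x11, x12, x13} × {12, 13}, {x12, x13} × {11, 12, 13}, {x11, x12, x13} × {11, 12, 13}}; |τ_{X×Y}| = 64.

Enumerate products U × V with U ∈ τ_X, V ∈ τ_Y (deduplicated):
  ∅ × ∅ = {} (∅)
  {x13} × {11} = {(x13,11)}
  {x13} × {12} = {(x13,12)}
  {x13} × {13} = {(x13,13)}
  {x12, x13} × {11} = {(x12,11), (x13,11)}
  {x12, x13} × {12} = {(x12,12), (x13,12)}
  {x12, x13} × {13} = {(x12,13), (x13,13)}
  {x13} × {11, 12} = {(x13,11), (x13,12)}
  {x13} × {11, 13} = {(x13,11), (x13,13)}
  {x13} × {12, 13} = {(x13,12), (x13,13)}
  {x11, x12, x13} × {11} = {(x11,11), (x12,11), (x13,11)}
  {x11, x12, x13} × {12} = {(x11,12), (x12,12), (x13,12)}
  {x11, x12, x13} × {13} = {(x11,13), (x12,13), (x13,13)}
  {x13} × {11, 12, 13} = {(x13,11), (x13,12), (x13,13)}
  {x12, x13} × {11, 12} = {(x12,11), (x12,12), (x13,11), (x13,12)}
  {x12, x13} × {11, 13} = {(x12,11), (x12,13), (x13,11), (x13,13)}
  {x12, x13} × {12, 13} = {(x12,12), (x12,13), (x13,12), (x13,13)}
  {x11, x12, x13} × {11, 12} = {(x11,11), (x11,12), (x12,11), (x12,12), (x13,11), (x13,12)}
  {x11, x12, x13} × {11, 13} = {(x11,11), (x11,13), (x12,11), (x12,13), (x13,11), (x13,13)}
  {x11, x12, x13} × {12, 13} = {(x11,12), (x11,13), (x12,12), (x12,13), (x13,12), (x13,13)}
  {x12, x13} × {11, 12, 13} = {(x12,11), (x12,12), (x12,13), (x13,11), (x13,12), (x13,13)}
  {x11, x12, x13} × {11, 12, 13} = {(x11,11), (x11,12), (x11,13), (x12,11), (x12,12), (x12,13), (x13,11), (x13,12), (x13,13)}
These 22 distinct sets form the basis B.
Close under arbitrary unions to get τ_{X×Y}; counting gives |τ_{X×Y}| = 64.


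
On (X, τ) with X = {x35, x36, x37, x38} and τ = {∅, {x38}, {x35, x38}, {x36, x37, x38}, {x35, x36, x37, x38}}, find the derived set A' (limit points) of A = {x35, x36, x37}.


A' = {x36, x37}

For each x ∈ X, list the open sets U ∈ τ with x ∈ U, then check whether U ∩ (A ∖ {x}) ≠ ∅ for every such U.
  x = x35: open {x35, x38} ∋ x has {x35, x38} ∩ (A ∖ {x35}) = ∅, so x is NOT a limit point.
  x = x36: opens ∋ x are {x36, x37, x38}, {x35, x36, x37, x38}; each meets A ∖ {x36}, so x IS a limit point.
  x = x37: opens ∋ x are {x36, x37, x38}, {x35, x36, x37, x38}; each meets A ∖ {x37}, so x IS a limit point.
  x = x38: open {x38} ∋ x has {x38} ∩ (A ∖ {x38}) = ∅, so x is NOT a limit point.
Collecting: A' = {x36, x37}.


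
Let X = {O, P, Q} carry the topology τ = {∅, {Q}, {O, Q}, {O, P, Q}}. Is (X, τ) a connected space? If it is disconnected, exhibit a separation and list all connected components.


(X, τ) is connected.

Find clopen sets (U ∈ τ with X ∖ U ∈ τ):
  U = ∅, X ∖ U = {O, P, Q} — both open, so U is clopen.
  U = {O, P, Q}, X ∖ U = ∅ — both open, so U is clopen.
Only trivial clopens (∅ and X) exist, so (X, τ) is connected.
Compute connected components by grouping points that agree on all clopens:
  component: {O, P, Q}


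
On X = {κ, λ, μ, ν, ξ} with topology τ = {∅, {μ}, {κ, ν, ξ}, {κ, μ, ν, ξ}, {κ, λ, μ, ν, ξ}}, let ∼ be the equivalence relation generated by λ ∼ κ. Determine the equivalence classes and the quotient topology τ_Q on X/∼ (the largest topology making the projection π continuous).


X/∼ = {[κ=λ], [μ], [ν], [ξ]}; |τ_Q| = 3.

Equivalence classes: [κ=λ], [μ], [ν], [ξ].
Quotient map π: X → X/∼ sends κ ↦ [κ=λ], λ ↦ [κ=λ], μ ↦ [μ], ν ↦ [ν], ξ ↦ [ξ].
For each subset V ⊆ X/∼, compute π^{-1}(V) ⊆ X and check whether π^{-1}(V) ∈ τ. V is open in τ_Q iff π^{-1}(V) ∈ τ.
  V = {}: π^{-1}(V) = ∅ ∈ τ ✓.
  V = {[κ=λ]}: π^{-1}(V) = {κ, λ} ∉ τ ✗.
  V = {[μ]}: π^{-1}(V) = {μ} ∈ τ ✓.
  V = {[κ=λ], [μ]}: π^{-1}(V) = {κ, λ, μ} ∉ τ ✗.
  V = {[ν]}: π^{-1}(V) = {ν} ∉ τ ✗.
  V = {[κ=λ], [ν]}: π^{-1}(V) = {κ, λ, ν} ∉ τ ✗.
  V = {[μ], [ν]}: π^{-1}(V) = {μ, ν} ∉ τ ✗.
  V = {[κ=λ], [μ], [ν]}: π^{-1}(V) = {κ, λ, μ, ν} ∉ τ ✗.
  V = {[ξ]}: π^{-1}(V) = {ξ} ∉ τ ✗.
  V = {[κ=λ], [ξ]}: π^{-1}(V) = {κ, λ, ξ} ∉ τ ✗.
  V = {[μ], [ξ]}: π^{-1}(V) = {μ, ξ} ∉ τ ✗.
  V = {[κ=λ], [μ], [ξ]}: π^{-1}(V) = {κ, λ, μ, ξ} ∉ τ ✗.
  V = {[ν], [ξ]}: π^{-1}(V) = {ν, ξ} ∉ τ ✗.
  V = {[κ=λ], [ν], [ξ]}: π^{-1}(V) = {κ, λ, ν, ξ} ∉ τ ✗.
  V = {[μ], [ν], [ξ]}: π^{-1}(V) = {μ, ν, ξ} ∉ τ ✗.
  V = {[κ=λ], [μ], [ν], [ξ]}: π^{-1}(V) = {κ, λ, μ, ν, ξ} ∈ τ ✓.
Open sets in the quotient: τ_Q = {{}, {[μ]}, {[κ=λ], [μ], [ν], [ξ]}} (3 elements).


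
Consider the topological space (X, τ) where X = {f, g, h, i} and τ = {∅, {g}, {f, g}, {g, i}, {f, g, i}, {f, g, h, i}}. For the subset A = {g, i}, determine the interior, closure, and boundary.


int(A) = {g, i}, cl(A) = {f, g, h, i}, ∂A = {f, h}.

Closed sets in (X, τ) are complements of opens:
  closed(X, τ) = {∅, {h}, {f, h}, {h, i}, {f, h, i}, {f, g, h, i}}.
int(A) = ⋃ {U ∈ τ : U ⊆ A}. Opens contained in A: ∅, {g}, {g, i}.
Taking the union of these: int(A) = {g, i}.
cl(A) = ⋂ {C closed : A ⊆ C}. Closed sets containing A: {f, g, h, i}.
Intersecting these: cl(A) = {f, g, h, i}.
∂A = cl(A) ∖ int(A) = {f, g, h, i} ∖ {g, i} = {f, h}.


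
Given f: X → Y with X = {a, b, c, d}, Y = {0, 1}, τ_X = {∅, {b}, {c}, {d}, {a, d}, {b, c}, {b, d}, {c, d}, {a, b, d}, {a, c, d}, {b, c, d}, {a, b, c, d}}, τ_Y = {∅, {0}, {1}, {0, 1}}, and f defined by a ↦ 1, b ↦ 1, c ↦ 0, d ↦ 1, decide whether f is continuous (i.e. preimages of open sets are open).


f IS continuous.

Compute f^{-1}(U) for each U ∈ τ_Y:
  U = ∅: f^{-1}(U) = ∅ ∈ τ_X ✓.
  U = {0}: f^{-1}(U) = {c} ∈ τ_X ✓.
  U = {1}: f^{-1}(U) = {a, b, d} ∈ τ_X ✓.
  U = {0, 1}: f^{-1}(U) = {a, b, c, d} ∈ τ_X ✓.
Every preimage lies in τ_X, so f IS continuous.


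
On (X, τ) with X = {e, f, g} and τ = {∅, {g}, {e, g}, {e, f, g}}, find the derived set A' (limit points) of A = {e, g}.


A' = {e, f}

For each x ∈ X, list the open sets U ∈ τ with x ∈ U, then check whether U ∩ (A ∖ {x}) ≠ ∅ for every such U.
  x = e: opens ∋ x are {e, g}, {e, f, g}; each meets A ∖ {e}, so x IS a limit point.
  x = f: opens ∋ x are {e, f, g}; each meets A ∖ {f}, so x IS a limit point.
  x = g: open {g} ∋ x has {g} ∩ (A ∖ {g}) = ∅, so x is NOT a limit point.
Collecting: A' = {e, f}.


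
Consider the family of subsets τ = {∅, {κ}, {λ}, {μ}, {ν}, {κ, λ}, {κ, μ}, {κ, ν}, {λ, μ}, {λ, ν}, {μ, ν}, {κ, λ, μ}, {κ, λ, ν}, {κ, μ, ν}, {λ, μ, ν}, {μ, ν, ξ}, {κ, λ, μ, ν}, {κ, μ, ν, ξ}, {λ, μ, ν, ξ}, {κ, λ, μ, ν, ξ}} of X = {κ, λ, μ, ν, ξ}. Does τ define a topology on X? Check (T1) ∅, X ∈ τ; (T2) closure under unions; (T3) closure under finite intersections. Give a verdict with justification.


τ IS a topology on X.

Axiom (T1): ∅ ∈ τ? Yes; X ∈ τ? Yes.
Axiom (T2/T3): check pairwise unions and intersections of members of τ.
All pairwise intersections and unions checked — each lies in τ. Therefore τ satisfies (T1), (T2), (T3): it IS a topology on X.


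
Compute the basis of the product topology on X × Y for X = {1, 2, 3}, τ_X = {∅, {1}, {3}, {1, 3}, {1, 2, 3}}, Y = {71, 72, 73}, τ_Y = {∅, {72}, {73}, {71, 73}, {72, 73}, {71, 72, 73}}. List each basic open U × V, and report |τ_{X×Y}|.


Basis B = {∅ × ∅, {1} × {72}, {1} × {73}, {3} × {72}, {3} × {73}, {1} × {71, 73}, {1} × {72, 73}, {1, 3} × {72}, {1, 3} × {73}, {3} × {71, 73}, {3} × {72, 73}, {1} × {71, 72, 73}, {1, 2, 3} × {72}, {1, 2, 3} × {73}, {3} × {71, 72, 73}, {1, 3} × {71, 73}, {1, 3} × {72, 73}, {1, 3} × {71, 72, 73}, {1, 2, 3} × {71, 73}, {1, 2, 3} × {72, 73}, {1, 2, 3} × {71, 72, 73}}; |τ_{X×Y}| = 70.

Enumerate products U × V with U ∈ τ_X, V ∈ τ_Y (deduplicated):
  ∅ × ∅ = {} (∅)
  {1} × {72} = {(1,72)}
  {1} × {73} = {(1,73)}
  {3} × {72} = {(3,72)}
  {3} × {73} = {(3,73)}
  {1} × {71, 73} = {(1,71), (1,73)}
  {1} × {72, 73} = {(1,72), (1,73)}
  {1, 3} × {72} = {(1,72), (3,72)}
  {1, 3} × {73} = {(1,73), (3,73)}
  {3} × {71, 73} = {(3,71), (3,73)}
  {3} × {72, 73} = {(3,72), (3,73)}
  {1} × {71, 72, 73} = {(1,71), (1,72), (1,73)}
  {1, 2, 3} × {72} = {(1,72), (2,72), (3,72)}
  {1, 2, 3} × {73} = {(1,73), (2,73), (3,73)}
  {3} × {71, 72, 73} = {(3,71), (3,72), (3,73)}
  {1, 3} × {71, 73} = {(1,71), (1,73), (3,71), (3,73)}
  {1, 3} × {72, 73} = {(1,72), (1,73), (3,72), (3,73)}
  {1, 3} × {71, 72, 73} = {(1,71), (1,72), (1,73), (3,71), (3,72), (3,73)}
  {1, 2, 3} × {71, 73} = {(1,71), (1,73), (2,71), (2,73), (3,71), (3,73)}
  {1, 2, 3} × {72, 73} = {(1,72), (1,73), (2,72), (2,73), (3,72), (3,73)}
  {1, 2, 3} × {71, 72, 73} = {(1,71), (1,72), (1,73), (2,71), (2,72), (2,73), (3,71), (3,72), (3,73)}
These 21 distinct sets form the basis B.
Close under arbitrary unions to get τ_{X×Y}; counting gives |τ_{X×Y}| = 70.


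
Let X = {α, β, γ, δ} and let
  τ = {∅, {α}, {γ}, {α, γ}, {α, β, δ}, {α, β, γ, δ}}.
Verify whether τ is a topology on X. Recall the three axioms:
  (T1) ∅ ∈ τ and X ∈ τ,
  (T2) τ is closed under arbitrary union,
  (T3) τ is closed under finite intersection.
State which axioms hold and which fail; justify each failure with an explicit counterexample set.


τ IS a topology on X.

Axiom (T1): ∅ ∈ τ? Yes; X ∈ τ? Yes.
Axiom (T2/T3): check pairwise unions and intersections of members of τ.
All pairwise intersections and unions checked — each lies in τ. Therefore τ satisfies (T1), (T2), (T3): it IS a topology on X.


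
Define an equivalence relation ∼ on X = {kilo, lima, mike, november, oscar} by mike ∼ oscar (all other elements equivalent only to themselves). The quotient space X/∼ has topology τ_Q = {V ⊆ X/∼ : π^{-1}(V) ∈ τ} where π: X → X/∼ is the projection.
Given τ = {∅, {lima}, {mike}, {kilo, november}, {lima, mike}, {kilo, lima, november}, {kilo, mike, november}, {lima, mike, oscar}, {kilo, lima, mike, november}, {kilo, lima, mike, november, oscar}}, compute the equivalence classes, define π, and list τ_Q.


X/∼ = {[kilo], [lima], [mike=oscar], [november]}; |τ_Q| = 6.

Equivalence classes: [kilo], [lima], [mike=oscar], [november].
Quotient map π: X → X/∼ sends kilo ↦ [kilo], lima ↦ [lima], mike ↦ [mike=oscar], november ↦ [november], oscar ↦ [mike=oscar].
For each subset V ⊆ X/∼, compute π^{-1}(V) ⊆ X and check whether π^{-1}(V) ∈ τ. V is open in τ_Q iff π^{-1}(V) ∈ τ.
  V = {}: π^{-1}(V) = ∅ ∈ τ ✓.
  V = {[kilo]}: π^{-1}(V) = {kilo} ∉ τ ✗.
  V = {[lima]}: π^{-1}(V) = {lima} ∈ τ ✓.
  V = {[kilo], [lima]}: π^{-1}(V) = {kilo, lima} ∉ τ ✗.
  V = {[mike=oscar]}: π^{-1}(V) = {mike, oscar} ∉ τ ✗.
  V = {[kilo], [mike=oscar]}: π^{-1}(V) = {kilo, mike, oscar} ∉ τ ✗.
  V = {[lima], [mike=oscar]}: π^{-1}(V) = {lima, mike, oscar} ∈ τ ✓.
  V = {[kilo], [lima], [mike=oscar]}: π^{-1}(V) = {kilo, lima, mike, oscar} ∉ τ ✗.
  V = {[november]}: π^{-1}(V) = {november} ∉ τ ✗.
  V = {[kilo], [november]}: π^{-1}(V) = {kilo, november} ∈ τ ✓.
  V = {[lima], [november]}: π^{-1}(V) = {lima, november} ∉ τ ✗.
  V = {[kilo], [lima], [november]}: π^{-1}(V) = {kilo, lima, november} ∈ τ ✓.
  V = {[mike=oscar], [november]}: π^{-1}(V) = {mike, november, oscar} ∉ τ ✗.
  V = {[kilo], [mike=oscar], [november]}: π^{-1}(V) = {kilo, mike, november, oscar} ∉ τ ✗.
  V = {[lima], [mike=oscar], [november]}: π^{-1}(V) = {lima, mike, november, oscar} ∉ τ ✗.
  V = {[kilo], [lima], [mike=oscar], [november]}: π^{-1}(V) = {kilo, lima, mike, november, oscar} ∈ τ ✓.
Open sets in the quotient: τ_Q = {{}, {[lima]}, {[lima], [mike=oscar]}, {[kilo], [november]}, {[kilo], [lima], [november]}, {[kilo], [lima], [mike=oscar], [november]}} (6 elements).


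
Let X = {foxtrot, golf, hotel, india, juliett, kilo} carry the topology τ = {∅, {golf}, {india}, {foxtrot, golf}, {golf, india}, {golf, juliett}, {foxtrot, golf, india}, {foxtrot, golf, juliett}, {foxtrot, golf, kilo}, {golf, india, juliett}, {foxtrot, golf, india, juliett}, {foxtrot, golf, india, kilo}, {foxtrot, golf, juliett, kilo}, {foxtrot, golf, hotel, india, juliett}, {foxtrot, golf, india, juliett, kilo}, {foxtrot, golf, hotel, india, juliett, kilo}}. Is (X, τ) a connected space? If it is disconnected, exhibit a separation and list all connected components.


(X, τ) is connected.

Find clopen sets (U ∈ τ with X ∖ U ∈ τ):
  U = ∅, X ∖ U = {foxtrot, golf, hotel, india, juliett, kilo} — both open, so U is clopen.
  U = {foxtrot, golf, hotel, india, juliett, kilo}, X ∖ U = ∅ — both open, so U is clopen.
Only trivial clopens (∅ and X) exist, so (X, τ) is connected.
Compute connected components by grouping points that agree on all clopens:
  component: {foxtrot, golf, hotel, india, juliett, kilo}


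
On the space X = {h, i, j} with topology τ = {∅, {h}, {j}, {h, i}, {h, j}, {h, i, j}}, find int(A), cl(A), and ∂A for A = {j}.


int(A) = {j}, cl(A) = {j}, ∂A = ∅.

Closed sets in (X, τ) are complements of opens:
  closed(X, τ) = {∅, {i}, {j}, {h, i}, {i, j}, {h, i, j}}.
int(A) = ⋃ {U ∈ τ : U ⊆ A}. Opens contained in A: ∅, {j}.
Taking the union of these: int(A) = {j}.
cl(A) = ⋂ {C closed : A ⊆ C}. Closed sets containing A: {j}, {i, j}, {h, i, j}.
Intersecting these: cl(A) = {j}.
∂A = cl(A) ∖ int(A) = {j} ∖ {j} = ∅.


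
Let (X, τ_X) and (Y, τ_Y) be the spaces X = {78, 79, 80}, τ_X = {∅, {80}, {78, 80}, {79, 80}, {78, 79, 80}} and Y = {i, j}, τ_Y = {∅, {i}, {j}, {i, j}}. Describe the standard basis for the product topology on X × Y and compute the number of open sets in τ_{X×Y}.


Basis B = {∅ × ∅, {80} × {i}, {80} × {j}, {78, 80} × {i}, {78, 80} × {j}, {79, 80} × {i}, {79, 80} × {j}, {80} × {i, j}, {78, 79, 80} × {i}, {78, 79, 80} × {j}, {78, 80} × {i, j}, {79, 80} × {i, j}, {78, 79, 80} × {i, j}}; |τ_{X×Y}| = 25.

Enumerate products U × V with U ∈ τ_X, V ∈ τ_Y (deduplicated):
  ∅ × ∅ = {} (∅)
  {80} × {i} = {(80,i)}
  {80} × {j} = {(80,j)}
  {78, 80} × {i} = {(78,i), (80,i)}
  {78, 80} × {j} = {(78,j), (80,j)}
  {79, 80} × {i} = {(79,i), (80,i)}
  {79, 80} × {j} = {(79,j), (80,j)}
  {80} × {i, j} = {(80,i), (80,j)}
  {78, 79, 80} × {i} = {(78,i), (79,i), (80,i)}
  {78, 79, 80} × {j} = {(78,j), (79,j), (80,j)}
  {78, 80} × {i, j} = {(78,i), (78,j), (80,i), (80,j)}
  {79, 80} × {i, j} = {(79,i), (79,j), (80,i), (80,j)}
  {78, 79, 80} × {i, j} = {(78,i), (78,j), (79,i), (79,j), (80,i), (80,j)}
These 13 distinct sets form the basis B.
Close under arbitrary unions to get τ_{X×Y}; counting gives |τ_{X×Y}| = 25.


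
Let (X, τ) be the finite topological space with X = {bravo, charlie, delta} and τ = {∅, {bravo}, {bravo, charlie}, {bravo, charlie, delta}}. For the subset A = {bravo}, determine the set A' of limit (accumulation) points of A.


A' = {charlie, delta}

For each x ∈ X, list the open sets U ∈ τ with x ∈ U, then check whether U ∩ (A ∖ {x}) ≠ ∅ for every such U.
  x = bravo: open {bravo} ∋ x has {bravo} ∩ (A ∖ {bravo}) = ∅, so x is NOT a limit point.
  x = charlie: opens ∋ x are {bravo, charlie}, {bravo, charlie, delta}; each meets A ∖ {charlie}, so x IS a limit point.
  x = delta: opens ∋ x are {bravo, charlie, delta}; each meets A ∖ {delta}, so x IS a limit point.
Collecting: A' = {charlie, delta}.


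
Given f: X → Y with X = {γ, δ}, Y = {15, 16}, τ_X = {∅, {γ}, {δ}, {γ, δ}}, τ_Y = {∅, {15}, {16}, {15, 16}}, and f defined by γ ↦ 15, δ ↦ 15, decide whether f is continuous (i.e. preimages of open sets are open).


f IS continuous.

Compute f^{-1}(U) for each U ∈ τ_Y:
  U = ∅: f^{-1}(U) = ∅ ∈ τ_X ✓.
  U = {15}: f^{-1}(U) = {γ, δ} ∈ τ_X ✓.
  U = {16}: f^{-1}(U) = ∅ ∈ τ_X ✓.
  U = {15, 16}: f^{-1}(U) = {γ, δ} ∈ τ_X ✓.
Every preimage lies in τ_X, so f IS continuous.


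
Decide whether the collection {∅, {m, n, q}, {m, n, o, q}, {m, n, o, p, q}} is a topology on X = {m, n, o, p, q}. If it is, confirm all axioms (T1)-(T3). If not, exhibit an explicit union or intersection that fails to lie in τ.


τ IS a topology on X.

Axiom (T1): ∅ ∈ τ? Yes; X ∈ τ? Yes.
Axiom (T2/T3): check pairwise unions and intersections of members of τ.
All pairwise intersections and unions checked — each lies in τ. Therefore τ satisfies (T1), (T2), (T3): it IS a topology on X.


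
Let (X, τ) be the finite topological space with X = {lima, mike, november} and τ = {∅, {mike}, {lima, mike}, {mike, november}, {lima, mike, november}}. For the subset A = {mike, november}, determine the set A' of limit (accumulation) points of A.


A' = {lima, november}

For each x ∈ X, list the open sets U ∈ τ with x ∈ U, then check whether U ∩ (A ∖ {x}) ≠ ∅ for every such U.
  x = lima: opens ∋ x are {lima, mike}, {lima, mike, november}; each meets A ∖ {lima}, so x IS a limit point.
  x = mike: open {mike} ∋ x has {mike} ∩ (A ∖ {mike}) = ∅, so x is NOT a limit point.
  x = november: opens ∋ x are {mike, november}, {lima, mike, november}; each meets A ∖ {november}, so x IS a limit point.
Collecting: A' = {lima, november}.


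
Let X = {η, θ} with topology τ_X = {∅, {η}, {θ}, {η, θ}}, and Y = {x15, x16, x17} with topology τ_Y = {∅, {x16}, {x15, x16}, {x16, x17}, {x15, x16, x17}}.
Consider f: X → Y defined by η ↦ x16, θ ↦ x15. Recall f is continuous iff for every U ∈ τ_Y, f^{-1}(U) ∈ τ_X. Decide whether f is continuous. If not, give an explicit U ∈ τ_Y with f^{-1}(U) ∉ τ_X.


f IS continuous.

Compute f^{-1}(U) for each U ∈ τ_Y:
  U = ∅: f^{-1}(U) = ∅ ∈ τ_X ✓.
  U = {x16}: f^{-1}(U) = {η} ∈ τ_X ✓.
  U = {x15, x16}: f^{-1}(U) = {η, θ} ∈ τ_X ✓.
  U = {x16, x17}: f^{-1}(U) = {η} ∈ τ_X ✓.
  U = {x15, x16, x17}: f^{-1}(U) = {η, θ} ∈ τ_X ✓.
Every preimage lies in τ_X, so f IS continuous.


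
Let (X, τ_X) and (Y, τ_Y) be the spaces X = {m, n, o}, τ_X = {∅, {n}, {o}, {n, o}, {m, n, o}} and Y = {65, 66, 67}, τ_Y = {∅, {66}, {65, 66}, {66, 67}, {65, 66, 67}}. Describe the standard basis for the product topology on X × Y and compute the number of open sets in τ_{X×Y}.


Basis B = {∅ × ∅, {n} × {66}, {o} × {66}, {n} × {65, 66}, {n} × {66, 67}, {n, o} × {66}, {o} × {65, 66}, {o} × {66, 67}, {m, n, o} × {66}, {n} × {65, 66, 67}, {o} × {65, 66, 67}, {n, o} × {65, 66}, {n, o} × {66, 67}, {m, n, o} × {65, 66}, {m, n, o} × {66, 67}, {n, o} × {65, 66, 67}, {m, n, o} × {65, 66, 67}}; |τ_{X×Y}| = 50.

Enumerate products U × V with U ∈ τ_X, V ∈ τ_Y (deduplicated):
  ∅ × ∅ = {} (∅)
  {n} × {66} = {(n,66)}
  {o} × {66} = {(o,66)}
  {n} × {65, 66} = {(n,65), (n,66)}
  {n} × {66, 67} = {(n,66), (n,67)}
  {n, o} × {66} = {(n,66), (o,66)}
  {o} × {65, 66} = {(o,65), (o,66)}
  {o} × {66, 67} = {(o,66), (o,67)}
  {m, n, o} × {66} = {(m,66), (n,66), (o,66)}
  {n} × {65, 66, 67} = {(n,65), (n,66), (n,67)}
  {o} × {65, 66, 67} = {(o,65), (o,66), (o,67)}
  {n, o} × {65, 66} = {(n,65), (n,66), (o,65), (o,66)}
  {n, o} × {66, 67} = {(n,66), (n,67), (o,66), (o,67)}
  {m, n, o} × {65, 66} = {(m,65), (m,66), (n,65), (n,66), (o,65), (o,66)}
  {m, n, o} × {66, 67} = {(m,66), (m,67), (n,66), (n,67), (o,66), (o,67)}
  {n, o} × {65, 66, 67} = {(n,65), (n,66), (n,67), (o,65), (o,66), (o,67)}
  {m, n, o} × {65, 66, 67} = {(m,65), (m,66), (m,67), (n,65), (n,66), (n,67), (o,65), (o,66), (o,67)}
These 17 distinct sets form the basis B.
Close under arbitrary unions to get τ_{X×Y}; counting gives |τ_{X×Y}| = 50.
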